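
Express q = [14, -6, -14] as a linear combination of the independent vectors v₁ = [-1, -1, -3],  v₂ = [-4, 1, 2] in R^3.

q = 2v₁ - 4v₂

Since v₁, v₂ are independent, the coefficients expressing q are uniquely determined by a linear system.
Back-substitution yields (α₁, α₂) = (2, -4).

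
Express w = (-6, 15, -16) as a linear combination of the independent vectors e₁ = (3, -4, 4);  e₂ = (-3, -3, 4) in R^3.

Set up the augmented matrix [e₁ | e₂ | w] and row-reduce.
Row-reducing the augmented matrix gives the unique coefficients (α₁, α₂) = (-3, -1).

w = -3e₁ - e₂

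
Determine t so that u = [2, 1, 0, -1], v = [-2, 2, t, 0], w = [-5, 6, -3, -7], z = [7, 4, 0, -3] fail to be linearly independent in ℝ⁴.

t = -2/3

Dependence holds iff the 4×4 matrix [u v w z] is singular.
The determinant works out to -18*t - 12.
This vanishes exactly when t = -2/3.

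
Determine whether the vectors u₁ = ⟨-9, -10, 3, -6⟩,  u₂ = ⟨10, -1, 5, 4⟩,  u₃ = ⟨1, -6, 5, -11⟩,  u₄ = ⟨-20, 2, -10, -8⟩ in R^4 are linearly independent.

linearly dependent

One vector is a scalar multiple of another, so the set is dependent.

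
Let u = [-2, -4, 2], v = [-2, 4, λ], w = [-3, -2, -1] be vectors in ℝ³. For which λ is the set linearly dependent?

Place the vectors as rows of a 3×3 matrix; dependence ⇔ determinant zero.
Cofactor expansion gives det = 8*λ + 48.
Setting this to zero gives λ = -6.

λ = -6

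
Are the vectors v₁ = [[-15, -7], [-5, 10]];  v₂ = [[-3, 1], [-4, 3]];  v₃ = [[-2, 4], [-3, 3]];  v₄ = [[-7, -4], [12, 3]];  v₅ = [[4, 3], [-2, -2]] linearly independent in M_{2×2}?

linearly dependent

Write each element as a coordinate vector in ℝ⁴ using {E₁₁, E₁₂, E₂₁, E₂₂}.
There are 5 vectors in a 4-dimensional space, so they cannot be linearly independent.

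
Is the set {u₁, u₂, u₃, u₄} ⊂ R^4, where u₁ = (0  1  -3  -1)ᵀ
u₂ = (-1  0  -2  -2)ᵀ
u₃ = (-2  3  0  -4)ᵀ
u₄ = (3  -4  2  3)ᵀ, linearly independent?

Form the 4×4 matrix with these as columns; its determinant is -43.
A nonzero determinant means the columns are linearly independent.

linearly independent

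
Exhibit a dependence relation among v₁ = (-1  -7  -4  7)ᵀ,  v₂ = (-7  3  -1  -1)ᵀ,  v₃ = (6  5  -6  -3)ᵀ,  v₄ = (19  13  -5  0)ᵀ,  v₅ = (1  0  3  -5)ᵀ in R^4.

2v₁ + 2v₂ - v₃ + v₄ + 3v₅ = 0

Row-reduce the matrix with v₁, v₂, v₃, v₄, v₅ as columns; the null space gives the coefficients.
The free variable yields coefficients (2, 2, -1, 1, 3) (any nonzero multiple also works).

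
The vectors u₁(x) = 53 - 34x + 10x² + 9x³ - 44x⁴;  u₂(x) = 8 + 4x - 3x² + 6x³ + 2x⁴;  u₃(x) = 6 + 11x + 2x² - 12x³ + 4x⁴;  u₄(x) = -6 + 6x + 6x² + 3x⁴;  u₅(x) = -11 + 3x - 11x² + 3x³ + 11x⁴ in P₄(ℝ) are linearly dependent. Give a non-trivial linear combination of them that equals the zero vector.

Take coordinates with respect to {1, x, …, x⁴}.
Set up α₁u₁ + … + α₅u₅ = 0 and solve the homogeneous system.
A generator of the null space is (1, -1, 1, 3, 3).

u₁ - u₂ + u₃ + 3u₄ + 3u₅ = 0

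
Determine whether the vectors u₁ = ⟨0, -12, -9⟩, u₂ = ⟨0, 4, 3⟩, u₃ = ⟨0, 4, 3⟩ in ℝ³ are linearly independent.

The matrix [u₁|u₂|u₃] has determinant 0.
A zero determinant means the columns are linearly dependent.
Indeed u₁ + 3u₂ = 0.

linearly dependent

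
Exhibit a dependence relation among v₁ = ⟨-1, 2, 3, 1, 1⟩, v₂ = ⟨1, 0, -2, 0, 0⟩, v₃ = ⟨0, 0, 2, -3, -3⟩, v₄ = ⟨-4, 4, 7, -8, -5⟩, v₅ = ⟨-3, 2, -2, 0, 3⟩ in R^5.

Row-reduce the matrix with v₁, v₂, v₃, v₄, v₅ as columns; the null space gives the coefficients.
The free variable yields coefficients (1, 0, 3, -1, 1) (any nonzero multiple also works).

v₁ + 3v₃ - v₄ + v₅ = 0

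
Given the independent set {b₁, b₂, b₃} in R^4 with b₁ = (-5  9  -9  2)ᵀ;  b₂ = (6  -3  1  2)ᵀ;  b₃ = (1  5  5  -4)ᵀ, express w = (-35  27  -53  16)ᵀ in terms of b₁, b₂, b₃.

w = 4b₁ - 2b₂ - 3b₃

Set up the augmented matrix [b₁ | b₂ | b₃ | w] and row-reduce.
Row-reducing the augmented matrix gives the unique coefficients (α₁, α₂, α₃) = (4, -2, -3).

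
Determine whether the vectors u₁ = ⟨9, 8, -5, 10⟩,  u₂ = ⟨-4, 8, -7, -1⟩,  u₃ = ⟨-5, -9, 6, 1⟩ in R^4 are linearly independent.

linearly independent

Place the vectors as rows of a 3×4 matrix and reduce to echelon form.
The reduction yields 3 nonzero rows, so the rank is 3.
Since rank = 3 (the number of vectors), the set is linearly independent.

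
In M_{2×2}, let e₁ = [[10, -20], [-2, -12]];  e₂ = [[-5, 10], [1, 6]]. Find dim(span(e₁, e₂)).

Represent each element by its coordinate vector in ℝ⁴.
Form the matrix with e₁, e₂ as columns and reduce.
Exactly 1 pivot survives; hence the rank is 1.

dim = 1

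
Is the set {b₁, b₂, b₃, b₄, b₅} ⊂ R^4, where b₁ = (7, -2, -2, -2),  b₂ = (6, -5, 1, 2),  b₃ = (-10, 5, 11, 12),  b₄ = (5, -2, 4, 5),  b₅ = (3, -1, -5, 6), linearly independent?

linearly dependent

There are 5 vectors in a 4-dimensional space, so they cannot be linearly independent.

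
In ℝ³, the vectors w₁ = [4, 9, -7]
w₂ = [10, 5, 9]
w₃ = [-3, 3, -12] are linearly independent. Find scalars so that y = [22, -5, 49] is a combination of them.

Solve the system with w₁, w₂, w₃ as columns and y as the right-hand side.
Row-reducing the augmented matrix gives the unique coefficients (c₁, c₂, c₃) = (-1, 2, -2).

y = -w₁ + 2w₂ - 2w₃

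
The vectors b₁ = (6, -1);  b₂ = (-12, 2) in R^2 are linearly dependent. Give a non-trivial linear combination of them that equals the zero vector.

2b₁ + b₂ = 0

Row-reduce the matrix with b₁, b₂ as columns; the null space gives the coefficients.
One solution (up to scaling) is (2, 1).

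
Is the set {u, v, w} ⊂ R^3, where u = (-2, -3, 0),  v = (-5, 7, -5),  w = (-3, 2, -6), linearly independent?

Place the vectors as rows of a 3×3 matrix and reduce to echelon form.
The reduction yields 3 nonzero rows, so the rank is 3.
Since rank = 3 (the number of vectors), the set is linearly independent.

linearly independent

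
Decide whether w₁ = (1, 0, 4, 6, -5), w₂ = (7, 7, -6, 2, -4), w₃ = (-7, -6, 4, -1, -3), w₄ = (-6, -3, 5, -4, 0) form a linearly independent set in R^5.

linearly independent

Row-reduce the matrix whose columns are w₁, w₂, w₃, w₄.
The reduction yields 4 nonzero rows, so the rank is 4.
Since rank = 4 (the number of vectors), the set is linearly independent.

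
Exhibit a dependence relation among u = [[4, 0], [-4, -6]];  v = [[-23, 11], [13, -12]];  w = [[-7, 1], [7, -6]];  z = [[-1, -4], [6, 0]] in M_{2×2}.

Pass to coordinate vectors relative to the basis {E₁₁, E₁₂, E₂₁, E₂₂}.
Solve the homogeneous system with u, v, w, z as columns by row-reducing the coefficient matrix.
A generator of the null space is (1, 1, -3, 2).

u + v - 3w + 2z = 0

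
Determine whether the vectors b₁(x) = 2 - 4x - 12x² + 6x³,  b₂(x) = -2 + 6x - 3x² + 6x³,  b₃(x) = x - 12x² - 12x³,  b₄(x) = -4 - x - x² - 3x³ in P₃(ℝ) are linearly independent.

Write each element as a coordinate vector in ℝ⁴ using {1, x, …, x³}.
Form the 4×4 matrix with these as columns; its determinant is -7794.
A nonzero determinant means the columns are linearly independent.

linearly independent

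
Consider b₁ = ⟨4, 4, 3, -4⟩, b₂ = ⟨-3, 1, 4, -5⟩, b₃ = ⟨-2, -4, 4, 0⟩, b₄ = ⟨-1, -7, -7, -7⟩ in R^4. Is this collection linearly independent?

linearly independent

The matrix [b₁|b₂|b₃|b₄] has determinant -2460.
A nonzero determinant means the columns are linearly independent.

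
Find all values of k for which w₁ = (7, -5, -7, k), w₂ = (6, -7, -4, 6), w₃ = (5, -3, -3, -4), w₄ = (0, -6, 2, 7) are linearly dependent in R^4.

k = 9

Place the vectors as rows of a 4×4 matrix; dependence ⇔ determinant zero.
Expanding, det = 414 - 46*k.
Setting this to zero gives k = 9.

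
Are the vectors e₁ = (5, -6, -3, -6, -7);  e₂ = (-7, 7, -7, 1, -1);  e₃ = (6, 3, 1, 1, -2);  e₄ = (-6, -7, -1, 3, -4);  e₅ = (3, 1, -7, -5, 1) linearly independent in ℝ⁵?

linearly independent

The matrix [e₁|e₂|e₃|e₄|e₅] has determinant 28104.
A nonzero determinant means the columns are linearly independent.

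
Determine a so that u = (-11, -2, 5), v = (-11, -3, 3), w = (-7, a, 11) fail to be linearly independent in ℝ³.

The set is linearly dependent precisely when det[u; v; w] = 0.
Expanding, det = 58 - 22*a.
Solving 58 - 22*a = 0 yields a = 29/11.

a = 29/11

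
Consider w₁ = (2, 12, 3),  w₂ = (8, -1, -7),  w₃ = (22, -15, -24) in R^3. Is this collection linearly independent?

Place the vectors as rows of a 3×3 matrix and reduce to echelon form.
The reduction yields 2 nonzero rows, so the rank is 2.
Since rank 2 < 3, the set is linearly dependent.

linearly dependent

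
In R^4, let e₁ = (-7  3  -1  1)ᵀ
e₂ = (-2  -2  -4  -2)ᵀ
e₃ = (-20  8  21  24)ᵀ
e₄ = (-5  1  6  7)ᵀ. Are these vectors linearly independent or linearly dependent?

The matrix [e₁|e₂|e₃|e₄] has determinant 0.
A zero determinant means the columns are linearly dependent.
Indeed e₁ - e₂ - e₃ + 3e₄ = 0.

linearly dependent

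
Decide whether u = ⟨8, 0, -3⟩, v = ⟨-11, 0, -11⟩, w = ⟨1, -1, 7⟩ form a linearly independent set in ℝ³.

linearly independent

Form the 3×3 matrix with these as columns; its determinant is -121.
A nonzero determinant means the columns are linearly independent.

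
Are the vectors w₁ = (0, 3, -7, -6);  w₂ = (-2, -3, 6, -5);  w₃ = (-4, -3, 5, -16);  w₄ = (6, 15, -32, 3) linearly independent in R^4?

linearly dependent

Place the vectors as rows of a 4×4 matrix and reduce to echelon form.
The reduction yields 2 nonzero rows, so the rank is 2.
Since rank 2 < 4, the set is linearly dependent.
Indeed w₁ + 2w₂ - w₃ = 0.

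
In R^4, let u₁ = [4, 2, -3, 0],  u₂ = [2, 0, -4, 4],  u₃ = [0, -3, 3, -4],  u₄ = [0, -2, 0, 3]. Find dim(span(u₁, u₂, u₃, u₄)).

4

Form the matrix with u₁, u₂, u₃, u₄ as columns and reduce.
The echelon form has 4 nonzero rows, so the rank is 4.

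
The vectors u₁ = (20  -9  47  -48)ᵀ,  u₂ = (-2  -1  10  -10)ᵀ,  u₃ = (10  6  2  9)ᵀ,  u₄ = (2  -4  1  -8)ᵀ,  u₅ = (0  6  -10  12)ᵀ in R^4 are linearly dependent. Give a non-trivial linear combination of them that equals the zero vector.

u₁ - 3u₂ - 2u₃ - 3u₄ + u₅ = 0

Solve the homogeneous system with u₁, u₂, u₃, u₄, u₅ as columns by row-reducing the coefficient matrix.
One solution (up to scaling) is (1, -3, -2, -3, 1).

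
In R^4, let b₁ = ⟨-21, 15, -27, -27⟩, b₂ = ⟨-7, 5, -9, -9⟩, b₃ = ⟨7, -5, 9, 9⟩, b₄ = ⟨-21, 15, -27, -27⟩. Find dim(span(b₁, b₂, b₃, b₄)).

Row-reduce the 4×4 matrix with these as rows.
Exactly 1 pivot survives; hence the rank is 1.

dim = 1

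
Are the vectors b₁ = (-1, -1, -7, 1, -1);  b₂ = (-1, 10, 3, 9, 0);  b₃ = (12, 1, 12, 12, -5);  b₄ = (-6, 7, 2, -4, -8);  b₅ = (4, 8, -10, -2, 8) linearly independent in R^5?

Form the 5×5 matrix with these as columns; its determinant is -203372.
A nonzero determinant means the columns are linearly independent.

linearly independent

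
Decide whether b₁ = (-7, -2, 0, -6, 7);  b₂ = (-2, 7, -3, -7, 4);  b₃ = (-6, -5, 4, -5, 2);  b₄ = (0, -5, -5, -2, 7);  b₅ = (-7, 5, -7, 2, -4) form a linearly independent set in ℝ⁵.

linearly independent

Form the 5×5 matrix with these as columns; its determinant is -27776.
A nonzero determinant means the columns are linearly independent.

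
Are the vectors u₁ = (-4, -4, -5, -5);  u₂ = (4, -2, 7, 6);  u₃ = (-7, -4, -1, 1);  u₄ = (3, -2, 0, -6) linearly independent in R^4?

Form the 4×4 matrix with these as columns; its determinant is -890.
A nonzero determinant means the columns are linearly independent.

linearly independent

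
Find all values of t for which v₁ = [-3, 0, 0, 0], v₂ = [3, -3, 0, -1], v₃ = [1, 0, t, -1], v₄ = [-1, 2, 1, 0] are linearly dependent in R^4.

The vectors are dependent exactly when the determinant of the matrix with rows v₁, v₂, v₃, v₄ vanishes.
Expanding, det = 9 - 6*t.
This vanishes exactly when t = 3/2.

t = 3/2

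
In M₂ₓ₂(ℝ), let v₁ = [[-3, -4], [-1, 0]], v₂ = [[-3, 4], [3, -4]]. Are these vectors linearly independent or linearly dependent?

linearly independent

Write each element as a coordinate vector in ℝ⁴ using {E₁₁, E₁₂, E₂₁, E₂₂}.
Place the vectors as rows of a 2×4 matrix and reduce to echelon form.
The reduction yields 2 nonzero rows, so the rank is 2.
Since rank = 2 (the number of vectors), the set is linearly independent.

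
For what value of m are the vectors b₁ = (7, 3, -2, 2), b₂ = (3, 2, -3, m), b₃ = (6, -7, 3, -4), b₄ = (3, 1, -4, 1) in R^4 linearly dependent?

The vectors are dependent exactly when the determinant of the matrix with rows b₁, b₂, b₃, b₄ vanishes.
Expanding, det = 220*m - 320.
This vanishes exactly when m = 16/11.

m = 16/11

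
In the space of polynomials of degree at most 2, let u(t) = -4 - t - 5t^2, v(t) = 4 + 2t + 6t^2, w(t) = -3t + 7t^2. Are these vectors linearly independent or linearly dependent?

Take coordinates with respect to the standard basis {1, t, t^2}.
Place the vectors as rows of a 3×3 matrix and reduce to echelon form.
The reduction yields 3 nonzero rows, so the rank is 3.
Since rank = 3 (the number of vectors), the set is linearly independent.

linearly independent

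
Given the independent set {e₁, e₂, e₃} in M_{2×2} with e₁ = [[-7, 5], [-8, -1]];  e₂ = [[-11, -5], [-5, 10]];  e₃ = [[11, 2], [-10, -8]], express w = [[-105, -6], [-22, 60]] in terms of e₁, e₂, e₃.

w = 4e₁ + 4e₂ - 3e₃

Take coordinate vectors relative to {E₁₁, E₁₂, E₂₁, E₂₂}.
Since e₁, e₂, e₃ are independent, the coefficients expressing w are uniquely determined by a linear system.
Back-substitution yields (c₁, c₂, c₃) = (4, 4, -3).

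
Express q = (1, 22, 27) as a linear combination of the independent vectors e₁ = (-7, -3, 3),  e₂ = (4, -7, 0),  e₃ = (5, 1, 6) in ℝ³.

q = e₁ - 3e₂ + 4e₃

Solve the system with e₁, e₂, e₃ as columns and q as the right-hand side.
The system has the unique solution (α₁, α₂, α₃) = (1, -3, 4).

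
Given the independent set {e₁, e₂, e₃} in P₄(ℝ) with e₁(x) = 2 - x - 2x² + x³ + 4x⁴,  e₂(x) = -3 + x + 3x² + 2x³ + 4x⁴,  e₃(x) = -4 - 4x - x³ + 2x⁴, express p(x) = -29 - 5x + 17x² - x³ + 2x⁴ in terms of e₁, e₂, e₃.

p = -4e₁ + 3e₂ + 3e₃

Take coordinate vectors relative to {1, x, …, x⁴}.
Solve the system with e₁, e₂, e₃ as columns and p as the right-hand side.
Row-reducing the augmented matrix gives the unique coefficients (α₁, α₂, α₃) = (-4, 3, 3).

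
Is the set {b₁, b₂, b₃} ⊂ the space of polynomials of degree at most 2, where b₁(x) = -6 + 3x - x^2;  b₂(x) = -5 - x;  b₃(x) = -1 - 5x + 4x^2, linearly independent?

Take coordinates with respect to the standard basis {1, x, x^2}.
Row-reduce the matrix whose columns are b₁, b₂, b₃.
The reduction yields 3 nonzero rows, so the rank is 3.
Since rank = 3 (the number of vectors), the set is linearly independent.

linearly independent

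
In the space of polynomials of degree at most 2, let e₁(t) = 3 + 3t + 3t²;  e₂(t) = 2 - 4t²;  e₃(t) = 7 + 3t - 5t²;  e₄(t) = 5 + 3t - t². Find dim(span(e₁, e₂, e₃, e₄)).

Represent each element by its coordinate vector in ℝ³.
Row-reduce the 4×3 matrix with these as rows.
There are 2 pivot columns, so rank = 2.
(With 4 elements in a 3-dimensional space the rank is at most 3.)

dim = 2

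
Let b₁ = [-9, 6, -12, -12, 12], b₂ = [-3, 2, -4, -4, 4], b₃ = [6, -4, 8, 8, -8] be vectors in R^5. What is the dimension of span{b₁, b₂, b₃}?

Apply Gaussian elimination to the matrix whose rows are b₁, b₂, b₃.
Exactly 1 pivot survives; hence the rank is 1.

dim = 1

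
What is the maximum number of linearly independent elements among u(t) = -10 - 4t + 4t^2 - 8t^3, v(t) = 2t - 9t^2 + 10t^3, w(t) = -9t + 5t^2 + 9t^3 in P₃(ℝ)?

3

Use coordinates relative to {1, t, …, t^3}.
Row-reduce the 3×4 matrix with these as rows.
Exactly 3 pivots survive; hence the rank is 3.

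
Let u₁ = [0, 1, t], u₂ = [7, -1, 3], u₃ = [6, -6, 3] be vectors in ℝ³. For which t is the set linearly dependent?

t = -1/12

Place the vectors as rows of a 3×3 matrix; dependence ⇔ determinant zero.
Expanding, det = -36*t - 3.
Solving -36*t - 3 = 0 yields t = -1/12.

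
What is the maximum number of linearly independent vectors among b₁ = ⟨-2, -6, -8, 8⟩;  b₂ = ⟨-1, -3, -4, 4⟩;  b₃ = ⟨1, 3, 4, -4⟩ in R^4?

Apply Gaussian elimination to the matrix whose rows are b₁, b₂, b₃.
Reduction leaves 1 leading entry, giving rank 1.

1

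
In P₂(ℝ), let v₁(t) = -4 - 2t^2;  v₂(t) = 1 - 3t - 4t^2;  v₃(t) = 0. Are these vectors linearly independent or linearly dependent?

linearly dependent

Take coordinates with respect to the standard basis {1, t, t^2}.
One of the vectors is the zero vector, so the set is linearly dependent.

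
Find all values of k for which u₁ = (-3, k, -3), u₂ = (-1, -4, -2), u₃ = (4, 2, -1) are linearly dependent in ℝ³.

Place the vectors as rows of a 3×3 matrix; dependence ⇔ determinant zero.
The determinant works out to -9*k - 66.
Setting this to zero gives k = -22/3.

k = -22/3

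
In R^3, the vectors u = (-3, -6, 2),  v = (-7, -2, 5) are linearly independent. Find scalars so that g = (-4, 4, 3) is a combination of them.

g = -u + v

Solve the system with u, v as columns and g as the right-hand side.
Back-substitution yields (α₁, α₂) = (-1, 1).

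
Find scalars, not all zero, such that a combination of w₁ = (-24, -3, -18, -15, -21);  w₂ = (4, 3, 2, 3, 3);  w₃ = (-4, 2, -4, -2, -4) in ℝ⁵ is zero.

w₁ + 3w₂ - 3w₃ = 0

Write the vectors as columns of a matrix and find a nonzero vector in its null space.
The free variable yields coefficients (1, 3, -3) (any nonzero multiple also works).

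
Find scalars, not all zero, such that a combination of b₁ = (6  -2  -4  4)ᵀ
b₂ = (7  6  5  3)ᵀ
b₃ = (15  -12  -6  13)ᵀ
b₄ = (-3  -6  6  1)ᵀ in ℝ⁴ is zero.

3b₁ - b₃ + b₄ = 0

Set up α₁b₁ + … + α₄b₄ = 0 and solve the homogeneous system.
One solution (up to scaling) is (3, 0, -1, 1).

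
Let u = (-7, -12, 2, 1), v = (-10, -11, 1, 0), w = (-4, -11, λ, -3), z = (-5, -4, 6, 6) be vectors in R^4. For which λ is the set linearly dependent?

Place the vectors as rows of a 4×4 matrix; dependence ⇔ determinant zero.
The determinant works out to -273*λ - 507.
This vanishes exactly when λ = -13/7.

λ = -13/7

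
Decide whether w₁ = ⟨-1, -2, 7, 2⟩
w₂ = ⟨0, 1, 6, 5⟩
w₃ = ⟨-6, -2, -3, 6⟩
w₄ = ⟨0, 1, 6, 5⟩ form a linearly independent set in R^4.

linearly dependent

Two of the vectors are equal, giving an immediate dependence.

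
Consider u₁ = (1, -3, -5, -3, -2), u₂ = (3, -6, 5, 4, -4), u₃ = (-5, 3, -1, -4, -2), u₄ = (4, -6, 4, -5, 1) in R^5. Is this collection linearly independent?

Place the vectors as rows of a 4×5 matrix and reduce to echelon form.
The reduction yields 4 nonzero rows, so the rank is 4.
Since rank = 4 (the number of vectors), the set is linearly independent.

linearly independent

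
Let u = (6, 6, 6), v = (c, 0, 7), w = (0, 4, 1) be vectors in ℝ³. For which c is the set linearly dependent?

c = 28/3

Dependence holds iff the 3×3 matrix [u v w] is singular.
The determinant works out to 18*c - 168.
This vanishes exactly when c = 28/3.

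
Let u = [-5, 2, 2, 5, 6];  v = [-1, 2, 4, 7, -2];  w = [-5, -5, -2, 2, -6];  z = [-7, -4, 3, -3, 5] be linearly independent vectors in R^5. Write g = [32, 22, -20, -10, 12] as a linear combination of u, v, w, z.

g = 2u - 4v - 2w - 4z

Write g = c₁u + … + c₄z and equate components.
The system has the unique solution (c₁, …, c₄) = (2, -4, -2, -4).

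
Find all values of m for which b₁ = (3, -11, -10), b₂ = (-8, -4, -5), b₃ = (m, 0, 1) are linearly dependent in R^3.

Place the vectors as rows of a 3×3 matrix; dependence ⇔ determinant zero.
The determinant works out to 15*m - 100.
Solving 15*m - 100 = 0 yields m = 20/3.

m = 20/3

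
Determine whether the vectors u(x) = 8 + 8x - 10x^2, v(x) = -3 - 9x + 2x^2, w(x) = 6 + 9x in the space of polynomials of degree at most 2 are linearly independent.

Take coordinates with respect to the standard basis {1, x, x^2}.
Form the 3×3 matrix with these as columns; its determinant is -318.
A nonzero determinant means the columns are linearly independent.

linearly independent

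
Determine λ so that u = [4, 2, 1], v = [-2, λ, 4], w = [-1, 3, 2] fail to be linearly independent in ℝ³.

λ = 6

Place the vectors as rows of a 3×3 matrix; dependence ⇔ determinant zero.
Expanding, det = 9*λ - 54.
This vanishes exactly when λ = 6.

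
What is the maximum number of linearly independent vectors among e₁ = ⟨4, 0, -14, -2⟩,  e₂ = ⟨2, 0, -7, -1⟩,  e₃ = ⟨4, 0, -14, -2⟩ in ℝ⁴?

Form the matrix with e₁, e₂, e₃ as columns and reduce.
The echelon form has 1 nonzero row, so the rank is 1.

1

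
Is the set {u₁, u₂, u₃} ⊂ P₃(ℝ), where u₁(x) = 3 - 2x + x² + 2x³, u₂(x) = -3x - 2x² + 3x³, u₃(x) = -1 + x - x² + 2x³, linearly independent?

linearly independent

Take coordinates with respect to the standard basis {1, x, …, x³}.
Place the vectors as rows of a 3×4 matrix and reduce to echelon form.
The reduction yields 3 nonzero rows, so the rank is 3.
Since rank = 3 (the number of vectors), the set is linearly independent.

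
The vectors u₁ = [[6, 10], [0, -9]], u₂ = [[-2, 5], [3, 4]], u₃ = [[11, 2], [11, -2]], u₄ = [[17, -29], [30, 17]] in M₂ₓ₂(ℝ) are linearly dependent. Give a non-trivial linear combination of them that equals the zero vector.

3u₁ + u₂ - 3u₃ + u₄ = 0

Write each element as a vector in ℝ⁴ using {E₁₁, E₁₂, E₂₁, E₂₂}.
Set up α₁u₁ + … + α₄u₄ = 0 and solve the homogeneous system.
A generator of the null space is (3, 1, -3, 1).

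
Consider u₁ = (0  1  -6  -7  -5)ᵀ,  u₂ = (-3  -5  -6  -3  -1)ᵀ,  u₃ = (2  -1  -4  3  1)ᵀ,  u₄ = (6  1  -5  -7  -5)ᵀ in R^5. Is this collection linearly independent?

linearly independent

Row-reduce the matrix whose columns are u₁, u₂, u₃, u₄.
The reduction yields 4 nonzero rows, so the rank is 4.
Since rank = 4 (the number of vectors), the set is linearly independent.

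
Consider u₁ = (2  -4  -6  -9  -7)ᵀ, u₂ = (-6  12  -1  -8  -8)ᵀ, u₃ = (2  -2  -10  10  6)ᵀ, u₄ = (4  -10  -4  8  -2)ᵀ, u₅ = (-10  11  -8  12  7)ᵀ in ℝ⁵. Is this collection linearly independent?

The matrix [u₁|u₂|u₃|u₄|u₅] has determinant 108160.
A nonzero determinant means the columns are linearly independent.

linearly independent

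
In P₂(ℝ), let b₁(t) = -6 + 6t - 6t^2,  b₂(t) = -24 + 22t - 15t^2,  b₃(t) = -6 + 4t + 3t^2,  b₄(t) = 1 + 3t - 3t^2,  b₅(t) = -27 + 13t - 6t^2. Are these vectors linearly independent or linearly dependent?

linearly dependent

Write each element as a coordinate vector in ℝ³ using {1, t, t^2}.
There are 5 vectors in a 3-dimensional space, so they cannot be linearly independent.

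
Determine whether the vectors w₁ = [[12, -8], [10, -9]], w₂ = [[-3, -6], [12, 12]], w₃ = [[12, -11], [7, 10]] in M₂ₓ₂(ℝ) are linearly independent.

linearly independent

Write each element as a coordinate vector in ℝ⁴ using {E₁₁, E₁₂, E₂₁, E₂₂}.
Row-reduce the matrix whose columns are w₁, w₂, w₃.
The reduction yields 3 nonzero rows, so the rank is 3.
Since rank = 3 (the number of vectors), the set is linearly independent.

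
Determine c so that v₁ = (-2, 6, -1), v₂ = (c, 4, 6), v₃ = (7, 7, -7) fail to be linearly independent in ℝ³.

c = -12

The vectors are dependent exactly when the determinant of the matrix with rows v₁, v₂, v₃ vanishes.
Cofactor expansion gives det = 35*c + 420.
Setting this to zero gives c = -12.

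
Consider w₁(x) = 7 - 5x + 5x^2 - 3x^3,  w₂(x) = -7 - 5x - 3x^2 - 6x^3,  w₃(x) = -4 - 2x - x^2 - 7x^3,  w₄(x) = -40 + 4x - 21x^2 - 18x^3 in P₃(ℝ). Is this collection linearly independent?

linearly dependent

Write each element as a coordinate vector in ℝ⁴ using {1, x, …, x^3}.
Row-reduce the matrix whose columns are w₁, w₂, w₃, w₄.
The reduction yields 3 nonzero rows, so the rank is 3.
Since rank 3 < 4, the set is linearly dependent.
Indeed 3w₁ - w₂ - 3w₃ + w₄ = 0.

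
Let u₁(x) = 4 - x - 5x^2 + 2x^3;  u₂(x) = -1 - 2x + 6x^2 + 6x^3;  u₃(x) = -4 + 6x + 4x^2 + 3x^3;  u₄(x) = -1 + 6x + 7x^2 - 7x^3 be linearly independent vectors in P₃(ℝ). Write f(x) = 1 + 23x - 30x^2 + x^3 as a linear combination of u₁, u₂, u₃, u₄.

Identify each element with its coordinate vector in ℝ⁴ via {1, x, …, x^3}.
Set up the augmented matrix [u₁ | u₂ | u₃ | u₄ | f] and row-reduce.
Back-substitution yields (α₁, …, α₄) = (3, -4, 4, -1).

f = 3u₁ - 4u₂ + 4u₃ - u₄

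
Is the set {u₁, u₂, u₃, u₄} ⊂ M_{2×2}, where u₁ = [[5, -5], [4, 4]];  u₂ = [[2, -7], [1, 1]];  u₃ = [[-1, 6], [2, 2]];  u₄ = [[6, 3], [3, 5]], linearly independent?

Write each element as a coordinate vector in ℝ⁴ using {E₁₁, E₁₂, E₂₁, E₂₂}.
The matrix [u₁|u₂|u₃|u₄] has determinant -110.
A nonzero determinant means the columns are linearly independent.

linearly independent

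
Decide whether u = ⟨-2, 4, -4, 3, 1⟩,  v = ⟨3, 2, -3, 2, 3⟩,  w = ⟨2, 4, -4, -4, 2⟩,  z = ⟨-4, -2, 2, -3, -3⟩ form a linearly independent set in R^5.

Row-reduce the matrix whose columns are u, v, w, z.
The reduction yields 4 nonzero rows, so the rank is 4.
Since rank = 4 (the number of vectors), the set is linearly independent.

linearly independent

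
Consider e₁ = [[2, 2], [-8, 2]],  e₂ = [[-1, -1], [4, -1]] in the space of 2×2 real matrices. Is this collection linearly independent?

Write each element as a coordinate vector in ℝ⁴ using {E₁₁, E₁₂, E₂₁, E₂₂}.
Place the vectors as rows of a 2×4 matrix and reduce to echelon form.
The reduction yields 1 nonzero row, so the rank is 1.
Since rank 1 < 2, the set is linearly dependent.
Indeed e₁ + 2e₂ = 0.

linearly dependent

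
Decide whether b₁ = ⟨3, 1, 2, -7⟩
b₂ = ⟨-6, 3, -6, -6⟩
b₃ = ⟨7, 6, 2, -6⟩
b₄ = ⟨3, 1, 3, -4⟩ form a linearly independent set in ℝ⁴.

Form the 4×4 matrix with these as columns; its determinant is -429.
A nonzero determinant means the columns are linearly independent.

linearly independent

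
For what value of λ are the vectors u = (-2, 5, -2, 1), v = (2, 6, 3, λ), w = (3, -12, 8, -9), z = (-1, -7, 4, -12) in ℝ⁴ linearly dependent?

Place the vectors as rows of a 4×4 matrix; dependence ⇔ determinant zero.
Cofactor expansion gives det = 470 - 50*λ.
This vanishes exactly when λ = 47/5.

λ = 47/5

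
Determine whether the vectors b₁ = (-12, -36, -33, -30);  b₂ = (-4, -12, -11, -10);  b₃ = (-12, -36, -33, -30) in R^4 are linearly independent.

One vector is a scalar multiple of another, so the set is dependent.

linearly dependent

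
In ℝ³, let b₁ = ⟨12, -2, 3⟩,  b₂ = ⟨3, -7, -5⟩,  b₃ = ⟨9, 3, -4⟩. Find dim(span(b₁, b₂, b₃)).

Form the matrix with b₁, b₂, b₃ as columns and reduce.
Exactly 3 pivots survive; hence the rank is 3.

3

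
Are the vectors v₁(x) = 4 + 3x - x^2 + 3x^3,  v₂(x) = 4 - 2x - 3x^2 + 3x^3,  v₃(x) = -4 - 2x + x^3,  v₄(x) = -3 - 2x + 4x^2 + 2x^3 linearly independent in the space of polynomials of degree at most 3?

linearly independent

Write each element as a coordinate vector in ℝ⁴ using {1, x, …, x^3}.
The matrix [v₁|v₂|v₃|v₄] has determinant 371.
A nonzero determinant means the columns are linearly independent.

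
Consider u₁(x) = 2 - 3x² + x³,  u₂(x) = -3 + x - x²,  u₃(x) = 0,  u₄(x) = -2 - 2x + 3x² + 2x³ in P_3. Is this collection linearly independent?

linearly dependent

Write each element as a coordinate vector in ℝ⁴ using {1, x, …, x³}.
One of the vectors is the zero vector, so the set is linearly dependent.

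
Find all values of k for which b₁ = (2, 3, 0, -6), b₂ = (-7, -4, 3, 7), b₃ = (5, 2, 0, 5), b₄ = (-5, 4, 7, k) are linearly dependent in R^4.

Dependence holds iff the 4×4 matrix [b₁ b₂ b₃ b₄] is singular.
Expanding, det = 33*k + 143.
Solving 33*k + 143 = 0 yields k = -13/3.

k = -13/3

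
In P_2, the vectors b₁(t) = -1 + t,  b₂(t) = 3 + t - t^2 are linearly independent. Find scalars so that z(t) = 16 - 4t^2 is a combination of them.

Work in coordinates with respect to the standard basis {1, t, t^2}.
Since b₁, b₂ are independent, the coefficients expressing z are uniquely determined by a linear system.
Back-substitution yields (c₁, c₂) = (-4, 4).

z = -4b₁ + 4b₂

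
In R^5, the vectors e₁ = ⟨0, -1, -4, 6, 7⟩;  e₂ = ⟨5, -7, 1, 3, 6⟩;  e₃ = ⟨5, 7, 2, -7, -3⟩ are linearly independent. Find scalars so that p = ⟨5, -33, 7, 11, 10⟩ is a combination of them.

p = -2e₁ + 3e₂ - 2e₃

Write p = a₁e₁ + … + a₃e₃ and equate components.
The system has the unique solution (a₁, a₂, a₃) = (-2, 3, -2).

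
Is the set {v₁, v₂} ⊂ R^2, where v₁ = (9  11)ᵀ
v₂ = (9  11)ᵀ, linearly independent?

linearly dependent

The matrix [v₁|v₂] has determinant 0.
A zero determinant means the columns are linearly dependent.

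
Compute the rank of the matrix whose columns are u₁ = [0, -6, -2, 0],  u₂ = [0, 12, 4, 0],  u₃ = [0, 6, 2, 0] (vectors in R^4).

Put the 4×3 matrix [u₁|u₂|u₃] into echelon form.
Reduction leaves 1 leading entry, giving rank 1.

rank 1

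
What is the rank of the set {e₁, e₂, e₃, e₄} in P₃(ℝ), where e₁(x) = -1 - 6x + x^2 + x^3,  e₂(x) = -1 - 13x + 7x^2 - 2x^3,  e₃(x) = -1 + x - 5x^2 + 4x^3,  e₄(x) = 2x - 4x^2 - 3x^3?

rank 3

Use coordinates relative to {1, x, …, x^3}.
Apply Gaussian elimination to the matrix whose rows are e₁, e₂, e₃, e₄.
There are 3 pivot columns, so rank = 3.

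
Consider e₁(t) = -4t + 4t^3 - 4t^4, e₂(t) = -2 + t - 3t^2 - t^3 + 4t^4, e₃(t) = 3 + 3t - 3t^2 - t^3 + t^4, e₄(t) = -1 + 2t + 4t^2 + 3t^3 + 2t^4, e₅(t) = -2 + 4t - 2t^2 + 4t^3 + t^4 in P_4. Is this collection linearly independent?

linearly independent

Take coordinates with respect to the standard basis {1, t, …, t^4}.
Form the 5×5 matrix with these as columns; its determinant is -2364.
A nonzero determinant means the columns are linearly independent.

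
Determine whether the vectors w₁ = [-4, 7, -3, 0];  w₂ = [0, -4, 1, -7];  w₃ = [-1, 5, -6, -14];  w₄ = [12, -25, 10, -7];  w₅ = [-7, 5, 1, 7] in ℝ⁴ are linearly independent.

There are 5 vectors in a 4-dimensional space, so they cannot be linearly independent.

linearly dependent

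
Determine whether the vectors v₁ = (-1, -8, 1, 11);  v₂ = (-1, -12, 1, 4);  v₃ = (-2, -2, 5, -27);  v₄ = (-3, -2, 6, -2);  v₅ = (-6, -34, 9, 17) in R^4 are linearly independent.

There are 5 vectors in a 4-dimensional space, so they cannot be linearly independent.

linearly dependent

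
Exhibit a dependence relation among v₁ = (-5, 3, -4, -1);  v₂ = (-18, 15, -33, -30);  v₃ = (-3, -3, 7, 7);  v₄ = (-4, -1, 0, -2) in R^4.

Write the vectors as columns of a matrix and find a nonzero vector in its null space.
A generator of the null space is (3, -1, -3, 3).

3v₁ - v₂ - 3v₃ + 3v₄ = 0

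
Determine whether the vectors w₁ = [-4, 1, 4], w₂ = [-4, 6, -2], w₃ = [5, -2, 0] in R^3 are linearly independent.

Form the 3×3 matrix with these as columns; its determinant is -82.
A nonzero determinant means the columns are linearly independent.

linearly independent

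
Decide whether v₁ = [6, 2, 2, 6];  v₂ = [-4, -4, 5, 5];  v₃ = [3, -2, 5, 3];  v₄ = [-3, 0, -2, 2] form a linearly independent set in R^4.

linearly independent

Row-reduce the matrix whose columns are v₁, v₂, v₃, v₄.
The reduction yields 4 nonzero rows, so the rank is 4.
Since rank = 4 (the number of vectors), the set is linearly independent.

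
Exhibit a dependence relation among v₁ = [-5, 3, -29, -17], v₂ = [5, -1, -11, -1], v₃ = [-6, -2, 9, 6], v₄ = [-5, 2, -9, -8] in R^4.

v₁ - v₂ - 2v₄ = 0

Write the vectors as columns of a matrix and find a nonzero vector in its null space.
One solution (up to scaling) is (1, -1, 0, -2).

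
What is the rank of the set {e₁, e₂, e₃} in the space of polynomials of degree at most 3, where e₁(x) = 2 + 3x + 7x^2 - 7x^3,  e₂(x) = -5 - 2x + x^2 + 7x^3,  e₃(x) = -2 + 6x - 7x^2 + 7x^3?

rank 3

Pass to coordinate vectors with respect to the basis {1, x, …, x^3}.
Apply Gaussian elimination to the matrix whose rows are e₁, e₂, e₃.
Exactly 3 pivots survive; hence the rank is 3.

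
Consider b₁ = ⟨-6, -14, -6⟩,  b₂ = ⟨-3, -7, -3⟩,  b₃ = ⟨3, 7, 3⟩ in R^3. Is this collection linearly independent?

Place the vectors as rows of a 3×3 matrix and reduce to echelon form.
The reduction yields 1 nonzero row, so the rank is 1.
Since rank 1 < 3, the set is linearly dependent.
Indeed b₁ - 2b₂ = 0.

linearly dependent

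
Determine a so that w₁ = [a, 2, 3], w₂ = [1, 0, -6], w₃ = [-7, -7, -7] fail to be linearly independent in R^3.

Dependence holds iff the 3×3 matrix [w₁ w₂ w₃] is singular.
The determinant works out to 77 - 42*a.
Solving 77 - 42*a = 0 yields a = 11/6.

a = 11/6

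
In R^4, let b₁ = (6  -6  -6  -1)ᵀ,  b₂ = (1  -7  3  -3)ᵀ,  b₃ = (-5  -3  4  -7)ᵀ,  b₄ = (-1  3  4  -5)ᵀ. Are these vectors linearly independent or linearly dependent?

linearly independent

Place the vectors as rows of a 4×4 matrix and reduce to echelon form.
The reduction yields 4 nonzero rows, so the rank is 4.
Since rank = 4 (the number of vectors), the set is linearly independent.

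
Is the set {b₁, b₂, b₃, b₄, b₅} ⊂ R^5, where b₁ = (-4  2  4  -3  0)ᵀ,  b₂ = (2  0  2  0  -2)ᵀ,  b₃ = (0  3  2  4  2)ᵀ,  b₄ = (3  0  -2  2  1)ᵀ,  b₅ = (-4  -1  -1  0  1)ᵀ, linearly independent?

linearly independent

Form the 5×5 matrix with these as columns; its determinant is -54.
A nonzero determinant means the columns are linearly independent.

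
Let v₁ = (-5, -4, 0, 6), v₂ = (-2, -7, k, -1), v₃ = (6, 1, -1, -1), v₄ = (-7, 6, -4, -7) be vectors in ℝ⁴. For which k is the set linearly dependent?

The set is linearly dependent precisely when det[v₁; v₂; v₃; v₄] = 0.
The determinant works out to 1541 - 67*k.
Setting this to zero gives k = 23.

k = 23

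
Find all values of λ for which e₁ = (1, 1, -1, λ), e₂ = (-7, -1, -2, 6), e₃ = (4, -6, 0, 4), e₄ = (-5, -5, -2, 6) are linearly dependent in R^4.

λ = 24

The vectors are dependent exactly when the determinant of the matrix with rows e₁, e₂, e₃, e₄ vanishes.
Expanding, det = 192 - 8*λ.
Solving 192 - 8*λ = 0 yields λ = 24.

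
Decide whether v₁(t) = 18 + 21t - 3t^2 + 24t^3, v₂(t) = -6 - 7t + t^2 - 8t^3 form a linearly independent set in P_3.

Take coordinates with respect to the standard basis {1, t, …, t^3}.
Row-reduce the matrix whose columns are v₁, v₂.
The reduction yields 1 nonzero row, so the rank is 1.
Since rank 1 < 2, the set is linearly dependent.

linearly dependent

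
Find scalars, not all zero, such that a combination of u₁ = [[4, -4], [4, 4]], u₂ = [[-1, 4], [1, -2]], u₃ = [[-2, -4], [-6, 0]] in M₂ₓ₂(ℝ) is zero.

u₁ + 2u₂ + u₃ = 0

Take coordinates with respect to {E₁₁, E₁₂, E₂₁, E₂₂}.
Set up α₁u₁ + … + α₃u₃ = 0 and solve the homogeneous system.
A generator of the null space is (1, 2, 1).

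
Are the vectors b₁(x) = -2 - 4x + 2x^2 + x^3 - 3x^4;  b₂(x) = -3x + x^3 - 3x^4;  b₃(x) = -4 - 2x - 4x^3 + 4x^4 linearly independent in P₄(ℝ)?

Write each element as a coordinate vector in ℝ⁵ using {1, x, …, x^4}.
Place the vectors as rows of a 3×5 matrix and reduce to echelon form.
The reduction yields 3 nonzero rows, so the rank is 3.
Since rank = 3 (the number of vectors), the set is linearly independent.

linearly independent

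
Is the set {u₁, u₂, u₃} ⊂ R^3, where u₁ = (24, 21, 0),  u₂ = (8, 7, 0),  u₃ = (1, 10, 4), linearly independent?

One vector is a scalar multiple of another, so the set is dependent.

linearly dependent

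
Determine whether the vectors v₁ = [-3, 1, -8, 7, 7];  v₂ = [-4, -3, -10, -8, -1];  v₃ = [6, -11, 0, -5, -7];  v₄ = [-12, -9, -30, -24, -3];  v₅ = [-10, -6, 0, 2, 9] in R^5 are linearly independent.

linearly dependent

One vector is a scalar multiple of another, so the set is dependent.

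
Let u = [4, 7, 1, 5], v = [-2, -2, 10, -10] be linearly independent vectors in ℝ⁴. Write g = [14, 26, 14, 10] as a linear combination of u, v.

Since u, v are independent, the coefficients expressing g are uniquely determined by a linear system.
Back-substitution yields (c₁, c₂) = (4, 1).

g = 4u + v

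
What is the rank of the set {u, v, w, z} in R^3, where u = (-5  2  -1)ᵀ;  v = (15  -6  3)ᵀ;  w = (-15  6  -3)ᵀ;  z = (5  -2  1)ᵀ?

Put the 3×4 matrix [u|v|w|z] into echelon form.
There is 1 pivot column, so rank = 1.
(With 4 elements in a 3-dimensional space the rank is at most 3.)

rank 1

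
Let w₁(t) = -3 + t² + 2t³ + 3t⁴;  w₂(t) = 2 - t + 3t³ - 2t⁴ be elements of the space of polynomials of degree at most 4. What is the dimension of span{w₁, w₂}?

Use coordinates relative to {1, t, …, t⁴}.
Form the matrix with w₁, w₂ as columns and reduce.
There are 2 pivot columns, so rank = 2.

2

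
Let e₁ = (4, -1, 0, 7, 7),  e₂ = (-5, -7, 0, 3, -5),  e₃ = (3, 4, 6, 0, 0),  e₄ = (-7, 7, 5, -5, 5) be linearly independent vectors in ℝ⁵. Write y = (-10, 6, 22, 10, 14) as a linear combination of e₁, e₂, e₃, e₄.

Since e₁, e₂, e₃, e₄ are independent, the coefficients expressing y are uniquely determined by a linear system.
Back-substitution yields (α₁, …, α₄) = (2, 2, 2, 2).

y = 2e₁ + 2e₂ + 2e₃ + 2e₄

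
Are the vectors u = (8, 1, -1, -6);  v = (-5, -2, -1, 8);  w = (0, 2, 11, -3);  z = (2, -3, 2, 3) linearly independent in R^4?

linearly independent

Place the vectors as rows of a 4×4 matrix and reduce to echelon form.
The reduction yields 4 nonzero rows, so the rank is 4.
Since rank = 4 (the number of vectors), the set is linearly independent.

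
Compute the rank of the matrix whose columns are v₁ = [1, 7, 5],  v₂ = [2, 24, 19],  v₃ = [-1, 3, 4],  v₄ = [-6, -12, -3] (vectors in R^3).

Put the 3×4 matrix [v₁|v₂|v₃|v₄] into echelon form.
Exactly 2 pivots survive; hence the rank is 2.
(With 4 elements in a 3-dimensional space the rank is at most 3.)

rank 2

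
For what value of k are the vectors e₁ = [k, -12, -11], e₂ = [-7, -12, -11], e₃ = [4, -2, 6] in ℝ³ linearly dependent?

k = -7

The set is linearly dependent precisely when det[e₁; e₂; e₃] = 0.
Expanding, det = -94*k - 658.
Solving -94*k - 658 = 0 yields k = -7.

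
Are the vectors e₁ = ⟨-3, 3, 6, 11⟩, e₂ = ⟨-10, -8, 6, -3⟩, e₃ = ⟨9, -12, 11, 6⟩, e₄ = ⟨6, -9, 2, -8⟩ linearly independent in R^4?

linearly independent

Form the 4×4 matrix with these as columns; its determinant is -5355.
A nonzero determinant means the columns are linearly independent.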